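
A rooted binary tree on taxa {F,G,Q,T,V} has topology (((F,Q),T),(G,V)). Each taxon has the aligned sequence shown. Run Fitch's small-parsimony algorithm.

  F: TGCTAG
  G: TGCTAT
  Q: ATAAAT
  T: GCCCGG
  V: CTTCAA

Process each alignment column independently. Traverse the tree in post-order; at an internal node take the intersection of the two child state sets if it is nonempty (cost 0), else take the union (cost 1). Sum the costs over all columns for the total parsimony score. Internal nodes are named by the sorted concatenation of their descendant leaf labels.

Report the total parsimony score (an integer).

FQ@0: {T} ∪ {A} = {A,T} (union, +1)
FQT@0: {A,T} ∪ {G} = {A,G,T} (union, +1)
GV@0: {T} ∪ {C} = {C,T} (union, +1)
FGQTV@0: {A,G,T} ∩ {C,T} = {T} (intersection, +0)
FQ@1: {G} ∪ {T} = {G,T} (union, +1)
FQT@1: {G,T} ∪ {C} = {C,G,T} (union, +1)
GV@1: {G} ∪ {T} = {G,T} (union, +1)
FGQTV@1: {C,G,T} ∩ {G,T} = {G,T} (intersection, +0)
FQ@2: {C} ∪ {A} = {A,C} (union, +1)
FQT@2: {A,C} ∩ {C} = {C} (intersection, +0)
GV@2: {C} ∪ {T} = {C,T} (union, +1)
FGQTV@2: {C} ∩ {C,T} = {C} (intersection, +0)
FQ@3: {T} ∪ {A} = {A,T} (union, +1)
FQT@3: {A,T} ∪ {C} = {A,C,T} (union, +1)
GV@3: {T} ∪ {C} = {C,T} (union, +1)
FGQTV@3: {A,C,T} ∩ {C,T} = {C,T} (intersection, +0)
FQ@4: {A} ∩ {A} = {A} (intersection, +0)
FQT@4: {A} ∪ {G} = {A,G} (union, +1)
GV@4: {A} ∩ {A} = {A} (intersection, +0)
FGQTV@4: {A,G} ∩ {A} = {A} (intersection, +0)
FQ@5: {G} ∪ {T} = {G,T} (union, +1)
FQT@5: {G,T} ∩ {G} = {G} (intersection, +0)
GV@5: {T} ∪ {A} = {A,T} (union, +1)
FGQTV@5: {G} ∪ {A,T} = {A,G,T} (union, +1)
per-site changes: [3, 3, 2, 3, 1, 3]; total = 15

15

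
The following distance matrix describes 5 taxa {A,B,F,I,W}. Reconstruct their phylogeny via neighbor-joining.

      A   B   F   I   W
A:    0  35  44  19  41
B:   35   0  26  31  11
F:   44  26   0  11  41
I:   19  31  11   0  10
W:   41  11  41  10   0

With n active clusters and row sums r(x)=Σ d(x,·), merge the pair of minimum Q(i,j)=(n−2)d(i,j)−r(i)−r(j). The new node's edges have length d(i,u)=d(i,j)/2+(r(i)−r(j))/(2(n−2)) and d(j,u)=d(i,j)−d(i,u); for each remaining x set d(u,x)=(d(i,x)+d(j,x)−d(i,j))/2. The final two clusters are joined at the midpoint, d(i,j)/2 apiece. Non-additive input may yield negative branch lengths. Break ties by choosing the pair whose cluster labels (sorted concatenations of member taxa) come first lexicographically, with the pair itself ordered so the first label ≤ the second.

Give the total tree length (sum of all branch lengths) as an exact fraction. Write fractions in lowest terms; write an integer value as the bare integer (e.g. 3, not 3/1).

237/4

step 1: merge (B,W) at d=11, Q=-173; branch lengths B→11/2, W→11/2; new cluster BW
  updated: d(A,BW)=65/2, d(BW,F)=28, d(BW,I)=15
step 2: merge (A,BW) at d=65/2, Q=-106; branch lengths A→85/4, BW→45/4; new cluster ABW
  updated: d(ABW,F)=79/4, d(ABW,I)=3/4
step 3: merge (ABW,F) at d=79/4, Q=-63/2; branch lengths ABW→19/4, F→15; new cluster ABFW
  updated: d(ABFW,I)=-4
step 4: merge (ABFW,I) at d=-4; branch lengths ABFW→-2, I→-2; new cluster ABFIW
final tree: (((A:85/4,(B:11/2,W:11/2):45/4):19/4,F:15):-2,I:-2)
total length: 237/4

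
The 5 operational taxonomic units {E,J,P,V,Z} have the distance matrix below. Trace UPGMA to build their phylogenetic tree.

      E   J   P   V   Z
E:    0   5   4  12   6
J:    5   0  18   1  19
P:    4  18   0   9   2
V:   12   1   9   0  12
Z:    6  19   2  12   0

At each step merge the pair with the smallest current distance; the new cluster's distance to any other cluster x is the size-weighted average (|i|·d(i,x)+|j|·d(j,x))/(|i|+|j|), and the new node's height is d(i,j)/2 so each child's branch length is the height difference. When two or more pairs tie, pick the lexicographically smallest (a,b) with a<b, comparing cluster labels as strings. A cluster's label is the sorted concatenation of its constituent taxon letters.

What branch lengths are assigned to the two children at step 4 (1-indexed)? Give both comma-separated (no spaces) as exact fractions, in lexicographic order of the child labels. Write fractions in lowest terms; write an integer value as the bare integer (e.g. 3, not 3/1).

1. join J+V (d=1) ⇒ JV; edges |J|=1/2, |V|=1/2
  updated: d(E,JV)=17/2, d(JV,P)=27/2, d(JV,Z)=31/2
2. join P+Z (d=2) ⇒ PZ; edges |P|=1, |Z|=1
  updated: d(E,PZ)=5, d(JV,PZ)=29/2
3. join E+PZ (d=5) ⇒ EPZ; edges |E|=5/2, |PZ|=3/2
  updated: d(EPZ,JV)=25/2
4. join EPZ+JV (d=25/2) ⇒ EJPVZ; edges |EPZ|=15/4, |JV|=23/4
final tree: ((E:5/2,(P:1,Z:1):3/2):15/4,(J:1/2,V:1/2):23/4)
total length: 33/2

15/4,23/4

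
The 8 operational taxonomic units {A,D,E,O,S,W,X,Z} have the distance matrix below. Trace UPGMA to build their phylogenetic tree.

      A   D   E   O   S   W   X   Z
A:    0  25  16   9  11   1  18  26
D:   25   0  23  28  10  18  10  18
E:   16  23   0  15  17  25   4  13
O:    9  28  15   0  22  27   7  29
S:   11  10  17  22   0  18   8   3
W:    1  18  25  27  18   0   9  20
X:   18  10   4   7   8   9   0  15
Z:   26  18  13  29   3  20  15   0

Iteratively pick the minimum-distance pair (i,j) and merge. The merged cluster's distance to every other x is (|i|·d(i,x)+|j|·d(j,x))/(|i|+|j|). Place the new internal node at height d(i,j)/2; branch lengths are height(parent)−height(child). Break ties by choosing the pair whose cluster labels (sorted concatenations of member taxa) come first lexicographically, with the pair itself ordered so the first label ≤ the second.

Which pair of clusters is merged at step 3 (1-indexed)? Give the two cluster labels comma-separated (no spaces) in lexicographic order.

step 1: merge (A,W) at d=1; branch lengths A→1/2, W→1/2; new cluster AW
  updated: d(AW,D)=43/2, d(AW,E)=41/2, d(AW,O)=18, d(AW,S)=29/2, d(AW,X)=27/2, d(AW,Z)=23
step 2: merge (S,Z) at d=3; branch lengths S→3/2, Z→3/2; new cluster SZ
  updated: d(AW,SZ)=75/4, d(D,SZ)=14, d(E,SZ)=15, d(O,SZ)=51/2, d(SZ,X)=23/2
step 3: merge (E,X) at d=4; branch lengths E→2, X→2; new cluster EX
  updated: d(AW,EX)=17, d(D,EX)=33/2, d(EX,O)=11, d(EX,SZ)=53/4
step 4: merge (EX,O) at d=11; branch lengths EX→7/2, O→11/2; new cluster EOX
  updated: d(AW,EOX)=52/3, d(D,EOX)=61/3, d(EOX,SZ)=52/3
step 5: merge (D,SZ) at d=14; branch lengths D→7, SZ→11/2; new cluster DSZ
  updated: d(AW,DSZ)=59/3, d(DSZ,EOX)=55/3
step 6: merge (AW,EOX) at d=52/3; branch lengths AW→49/6, EOX→19/6; new cluster AEOWX
  updated: d(AEOWX,DSZ)=283/15
step 7: merge (AEOWX,DSZ) at d=283/15; branch lengths AEOWX→23/30, DSZ→73/30; new cluster ADEOSWXZ
final tree: (((A:1/2,W:1/2):49/6,((E:2,X:2):7/2,O:11/2):19/6):23/30,(D:7,(S:3/2,Z:3/2):11/2):73/30)
total length: 1321/30

E,X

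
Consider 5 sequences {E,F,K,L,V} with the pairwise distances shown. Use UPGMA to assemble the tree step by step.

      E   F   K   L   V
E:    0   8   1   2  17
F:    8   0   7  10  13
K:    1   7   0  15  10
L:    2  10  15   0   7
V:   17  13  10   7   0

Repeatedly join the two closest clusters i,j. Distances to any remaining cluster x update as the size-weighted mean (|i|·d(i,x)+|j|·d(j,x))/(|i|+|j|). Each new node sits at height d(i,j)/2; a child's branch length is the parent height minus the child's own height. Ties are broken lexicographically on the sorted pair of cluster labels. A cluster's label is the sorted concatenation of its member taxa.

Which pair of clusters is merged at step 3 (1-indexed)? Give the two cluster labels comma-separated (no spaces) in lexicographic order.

EK,F

1. join E+K (d=1) ⇒ EK; edges |E|=1/2, |K|=1/2
  updated: d(EK,F)=15/2, d(EK,L)=17/2, d(EK,V)=27/2
2. join L+V (d=7) ⇒ LV; edges |L|=7/2, |V|=7/2
  updated: d(EK,LV)=11, d(F,LV)=23/2
3. join EK+F (d=15/2) ⇒ EFK; edges |EK|=13/4, |F|=15/4
  updated: d(EFK,LV)=67/6
4. join EFK+LV (d=67/6) ⇒ EFKLV; edges |EFK|=11/6, |LV|=25/12
final tree: (((E:1/2,K:1/2):13/4,F:15/4):11/6,(L:7/2,V:7/2):25/12)
total length: 227/12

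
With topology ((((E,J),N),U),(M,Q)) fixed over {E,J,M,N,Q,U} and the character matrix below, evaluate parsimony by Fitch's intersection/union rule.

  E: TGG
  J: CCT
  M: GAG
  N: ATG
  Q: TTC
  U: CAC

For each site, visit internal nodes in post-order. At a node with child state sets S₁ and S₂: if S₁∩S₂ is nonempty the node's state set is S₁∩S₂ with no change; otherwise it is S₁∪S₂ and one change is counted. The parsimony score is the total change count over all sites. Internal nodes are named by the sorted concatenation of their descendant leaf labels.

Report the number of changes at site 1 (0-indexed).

4

site 0, node EJ: E={T} ∪ J={C} → {C,T} (+1)
site 0, node EJN: EJ={C,T} ∪ N={A} → {A,C,T} (+1)
site 0, node EJNU: EJN={A,C,T} ∩ U={C} → {C} (+0)
site 0, node MQ: M={G} ∪ Q={T} → {G,T} (+1)
site 0, node EJMNQU: EJNU={C} ∪ MQ={G,T} → {C,G,T} (+1)
site 1, node EJ: E={G} ∪ J={C} → {C,G} (+1)
site 1, node EJN: EJ={C,G} ∪ N={T} → {C,G,T} (+1)
site 1, node EJNU: EJN={C,G,T} ∪ U={A} → {A,C,G,T} (+1)
site 1, node MQ: M={A} ∪ Q={T} → {A,T} (+1)
site 1, node EJMNQU: EJNU={A,C,G,T} ∩ MQ={A,T} → {A,T} (+0)
site 2, node EJ: E={G} ∪ J={T} → {G,T} (+1)
site 2, node EJN: EJ={G,T} ∩ N={G} → {G} (+0)
site 2, node EJNU: EJN={G} ∪ U={C} → {C,G} (+1)
site 2, node MQ: M={G} ∪ Q={C} → {C,G} (+1)
site 2, node EJMNQU: EJNU={C,G} ∩ MQ={C,G} → {C,G} (+0)
per-site changes: [4, 4, 3]; total = 11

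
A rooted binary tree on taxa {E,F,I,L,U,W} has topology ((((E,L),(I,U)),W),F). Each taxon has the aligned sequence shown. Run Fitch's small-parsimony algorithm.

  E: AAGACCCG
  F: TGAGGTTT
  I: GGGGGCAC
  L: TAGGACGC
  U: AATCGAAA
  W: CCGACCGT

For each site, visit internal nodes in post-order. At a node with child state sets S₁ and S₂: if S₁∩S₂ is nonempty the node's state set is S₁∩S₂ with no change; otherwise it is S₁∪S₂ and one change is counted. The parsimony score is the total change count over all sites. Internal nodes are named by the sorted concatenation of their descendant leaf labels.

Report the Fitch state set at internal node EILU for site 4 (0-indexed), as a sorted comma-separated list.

A,C,G

site 0, node EL: E={A} ∪ L={T} → {A,T} (+1)
site 0, node IU: I={G} ∪ U={A} → {A,G} (+1)
site 0, node EILU: EL={A,T} ∩ IU={A,G} → {A} (+0)
site 0, node EILUW: EILU={A} ∪ W={C} → {A,C} (+1)
site 0, node EFILUW: EILUW={A,C} ∪ F={T} → {A,C,T} (+1)
site 1, node EL: E={A} ∩ L={A} → {A} (+0)
site 1, node IU: I={G} ∪ U={A} → {A,G} (+1)
site 1, node EILU: EL={A} ∩ IU={A,G} → {A} (+0)
site 1, node EILUW: EILU={A} ∪ W={C} → {A,C} (+1)
site 1, node EFILUW: EILUW={A,C} ∪ F={G} → {A,C,G} (+1)
site 2, node EL: E={G} ∩ L={G} → {G} (+0)
site 2, node IU: I={G} ∪ U={T} → {G,T} (+1)
site 2, node EILU: EL={G} ∩ IU={G,T} → {G} (+0)
site 2, node EILUW: EILU={G} ∩ W={G} → {G} (+0)
site 2, node EFILUW: EILUW={G} ∪ F={A} → {A,G} (+1)
site 3, node EL: E={A} ∪ L={G} → {A,G} (+1)
site 3, node IU: I={G} ∪ U={C} → {C,G} (+1)
site 3, node EILU: EL={A,G} ∩ IU={C,G} → {G} (+0)
site 3, node EILUW: EILU={G} ∪ W={A} → {A,G} (+1)
site 3, node EFILUW: EILUW={A,G} ∩ F={G} → {G} (+0)
site 4, node EL: E={C} ∪ L={A} → {A,C} (+1)
site 4, node IU: I={G} ∩ U={G} → {G} (+0)
site 4, node EILU: EL={A,C} ∪ IU={G} → {A,C,G} (+1)
site 4, node EILUW: EILU={A,C,G} ∩ W={C} → {C} (+0)
site 4, node EFILUW: EILUW={C} ∪ F={G} → {C,G} (+1)
site 5, node EL: E={C} ∩ L={C} → {C} (+0)
site 5, node IU: I={C} ∪ U={A} → {A,C} (+1)
site 5, node EILU: EL={C} ∩ IU={A,C} → {C} (+0)
site 5, node EILUW: EILU={C} ∩ W={C} → {C} (+0)
site 5, node EFILUW: EILUW={C} ∪ F={T} → {C,T} (+1)
site 6, node EL: E={C} ∪ L={G} → {C,G} (+1)
site 6, node IU: I={A} ∩ U={A} → {A} (+0)
site 6, node EILU: EL={C,G} ∪ IU={A} → {A,C,G} (+1)
site 6, node EILUW: EILU={A,C,G} ∩ W={G} → {G} (+0)
site 6, node EFILUW: EILUW={G} ∪ F={T} → {G,T} (+1)
site 7, node EL: E={G} ∪ L={C} → {C,G} (+1)
site 7, node IU: I={C} ∪ U={A} → {A,C} (+1)
site 7, node EILU: EL={C,G} ∩ IU={A,C} → {C} (+0)
site 7, node EILUW: EILU={C} ∪ W={T} → {C,T} (+1)
site 7, node EFILUW: EILUW={C,T} ∩ F={T} → {T} (+0)
per-site changes: [4, 3, 2, 3, 3, 2, 3, 3]; total = 23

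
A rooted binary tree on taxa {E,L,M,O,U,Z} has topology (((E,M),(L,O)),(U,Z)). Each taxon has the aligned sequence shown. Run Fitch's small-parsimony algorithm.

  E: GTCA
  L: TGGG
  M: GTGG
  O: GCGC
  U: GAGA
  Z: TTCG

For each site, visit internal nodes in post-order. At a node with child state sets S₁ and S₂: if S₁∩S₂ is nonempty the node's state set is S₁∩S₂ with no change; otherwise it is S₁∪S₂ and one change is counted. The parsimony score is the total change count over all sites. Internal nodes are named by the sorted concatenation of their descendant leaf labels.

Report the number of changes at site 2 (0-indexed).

[col 0] EM: children E:{G}, M:{G} ∩→ {G}; cost 0
[col 0] LO: children L:{T}, O:{G} ∪→ {G,T}; cost 1
[col 0] ELMO: children EM:{G}, LO:{G,T} ∩→ {G}; cost 0
[col 0] UZ: children U:{G}, Z:{T} ∪→ {G,T}; cost 1
[col 0] ELMOUZ: children ELMO:{G}, UZ:{G,T} ∩→ {G}; cost 0
[col 1] EM: children E:{T}, M:{T} ∩→ {T}; cost 0
[col 1] LO: children L:{G}, O:{C} ∪→ {C,G}; cost 1
[col 1] ELMO: children EM:{T}, LO:{C,G} ∪→ {C,G,T}; cost 1
[col 1] UZ: children U:{A}, Z:{T} ∪→ {A,T}; cost 1
[col 1] ELMOUZ: children ELMO:{C,G,T}, UZ:{A,T} ∩→ {T}; cost 0
[col 2] EM: children E:{C}, M:{G} ∪→ {C,G}; cost 1
[col 2] LO: children L:{G}, O:{G} ∩→ {G}; cost 0
[col 2] ELMO: children EM:{C,G}, LO:{G} ∩→ {G}; cost 0
[col 2] UZ: children U:{G}, Z:{C} ∪→ {C,G}; cost 1
[col 2] ELMOUZ: children ELMO:{G}, UZ:{C,G} ∩→ {G}; cost 0
[col 3] EM: children E:{A}, M:{G} ∪→ {A,G}; cost 1
[col 3] LO: children L:{G}, O:{C} ∪→ {C,G}; cost 1
[col 3] ELMO: children EM:{A,G}, LO:{C,G} ∩→ {G}; cost 0
[col 3] UZ: children U:{A}, Z:{G} ∪→ {A,G}; cost 1
[col 3] ELMOUZ: children ELMO:{G}, UZ:{A,G} ∩→ {G}; cost 0
per-site changes: [2, 3, 2, 3]; total = 10

2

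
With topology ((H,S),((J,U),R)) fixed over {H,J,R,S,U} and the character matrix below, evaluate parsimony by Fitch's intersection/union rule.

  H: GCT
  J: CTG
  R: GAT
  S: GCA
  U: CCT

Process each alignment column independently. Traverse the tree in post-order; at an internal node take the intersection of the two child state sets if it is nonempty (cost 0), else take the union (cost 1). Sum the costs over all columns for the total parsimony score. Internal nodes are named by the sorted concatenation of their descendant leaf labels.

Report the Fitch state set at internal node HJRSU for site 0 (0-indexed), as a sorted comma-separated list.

[col 0] HS: children H:{G}, S:{G} ∩→ {G}; cost 0
[col 0] JU: children J:{C}, U:{C} ∩→ {C}; cost 0
[col 0] JRU: children JU:{C}, R:{G} ∪→ {C,G}; cost 1
[col 0] HJRSU: children HS:{G}, JRU:{C,G} ∩→ {G}; cost 0
[col 1] HS: children H:{C}, S:{C} ∩→ {C}; cost 0
[col 1] JU: children J:{T}, U:{C} ∪→ {C,T}; cost 1
[col 1] JRU: children JU:{C,T}, R:{A} ∪→ {A,C,T}; cost 1
[col 1] HJRSU: children HS:{C}, JRU:{A,C,T} ∩→ {C}; cost 0
[col 2] HS: children H:{T}, S:{A} ∪→ {A,T}; cost 1
[col 2] JU: children J:{G}, U:{T} ∪→ {G,T}; cost 1
[col 2] JRU: children JU:{G,T}, R:{T} ∩→ {T}; cost 0
[col 2] HJRSU: children HS:{A,T}, JRU:{T} ∩→ {T}; cost 0
per-site changes: [1, 2, 2]; total = 5

G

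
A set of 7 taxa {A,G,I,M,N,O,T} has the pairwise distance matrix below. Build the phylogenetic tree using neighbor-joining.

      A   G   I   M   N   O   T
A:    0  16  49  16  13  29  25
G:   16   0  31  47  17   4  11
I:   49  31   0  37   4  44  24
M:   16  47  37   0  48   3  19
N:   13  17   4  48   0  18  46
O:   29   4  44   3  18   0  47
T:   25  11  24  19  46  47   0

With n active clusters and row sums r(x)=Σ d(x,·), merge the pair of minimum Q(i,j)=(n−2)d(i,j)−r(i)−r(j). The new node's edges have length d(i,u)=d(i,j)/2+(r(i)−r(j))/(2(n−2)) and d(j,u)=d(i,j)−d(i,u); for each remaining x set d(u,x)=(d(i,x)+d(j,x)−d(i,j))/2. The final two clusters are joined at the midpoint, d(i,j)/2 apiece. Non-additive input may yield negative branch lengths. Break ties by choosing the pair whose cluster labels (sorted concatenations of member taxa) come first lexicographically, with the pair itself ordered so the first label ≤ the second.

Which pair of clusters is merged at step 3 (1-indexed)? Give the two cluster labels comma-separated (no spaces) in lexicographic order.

1. join I+N (d=4, Q=-315) ⇒ IN; edges |I|=63/10, |N|=-23/10
  updated: d(A,IN)=29, d(G,IN)=22, d(IN,M)=81/2, d(IN,O)=29, d(IN,T)=33
2. join M+O (d=3, Q=-451/2) ⇒ MO; edges |M|=51/16, |O|=-3/16
  updated: d(A,MO)=21, d(G,MO)=24, d(IN,MO)=133/4, d(MO,T)=63/2
3. join G+T (d=11, Q=-281/2) ⇒ GT; edges |G|=11/12, |T|=121/12
  updated: d(A,GT)=15, d(GT,IN)=22, d(GT,MO)=89/4
4. join A+MO (d=21, Q=-199/2) ⇒ AMO; edges |A|=61/8, |MO|=107/8
  updated: d(AMO,GT)=65/8, d(AMO,IN)=165/8
5. join AMO+GT (d=65/8, Q=-203/4) ⇒ AGMOT; edges |AMO|=27/8, |GT|=19/4
  updated: d(AGMOT,IN)=69/4
6. join AGMOT+IN (d=69/4) ⇒ AGIMNOT; edges |AGMOT|=69/8, |IN|=69/8
final tree: (((A:61/8,(M:51/16,O:-3/16):107/8):27/8,(G:11/12,T:121/12):19/4):69/8,(I:63/10,N:-23/10):69/8)
total length: 515/8

G,T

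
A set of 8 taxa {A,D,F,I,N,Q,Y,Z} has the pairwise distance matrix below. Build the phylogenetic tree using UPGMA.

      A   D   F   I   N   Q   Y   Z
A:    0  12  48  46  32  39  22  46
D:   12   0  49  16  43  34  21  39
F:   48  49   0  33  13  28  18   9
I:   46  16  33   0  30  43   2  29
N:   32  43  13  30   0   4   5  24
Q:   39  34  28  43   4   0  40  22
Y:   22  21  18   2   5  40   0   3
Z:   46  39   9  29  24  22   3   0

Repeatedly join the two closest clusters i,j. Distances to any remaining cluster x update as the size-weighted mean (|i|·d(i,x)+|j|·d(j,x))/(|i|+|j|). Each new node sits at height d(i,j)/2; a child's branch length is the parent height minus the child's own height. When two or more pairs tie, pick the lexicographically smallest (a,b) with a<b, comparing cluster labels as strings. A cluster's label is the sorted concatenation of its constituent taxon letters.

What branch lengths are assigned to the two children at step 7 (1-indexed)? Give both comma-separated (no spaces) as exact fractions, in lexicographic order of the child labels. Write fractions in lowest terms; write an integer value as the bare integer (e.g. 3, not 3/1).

97/8,85/16

1. join I+Y (d=2) ⇒ IY; edges |I|=1, |Y|=1
  updated: d(A,IY)=34, d(D,IY)=37/2, d(F,IY)=51/2, d(IY,N)=35/2, d(IY,Q)=83/2, d(IY,Z)=16
2. join N+Q (d=4) ⇒ NQ; edges |N|=2, |Q|=2
  updated: d(A,NQ)=71/2, d(D,NQ)=77/2, d(F,NQ)=41/2, d(IY,NQ)=59/2, d(NQ,Z)=23
3. join F+Z (d=9) ⇒ FZ; edges |F|=9/2, |Z|=9/2
  updated: d(A,FZ)=47, d(D,FZ)=44, d(FZ,IY)=83/4, d(FZ,NQ)=87/4
4. join A+D (d=12) ⇒ AD; edges |A|=6, |D|=6
  updated: d(AD,FZ)=91/2, d(AD,IY)=105/4, d(AD,NQ)=37
5. join FZ+IY (d=83/4) ⇒ FIYZ; edges |FZ|=47/8, |IY|=75/8
  updated: d(AD,FIYZ)=287/8, d(FIYZ,NQ)=205/8
6. join FIYZ+NQ (d=205/8) ⇒ FINQYZ; edges |FIYZ|=39/16, |NQ|=173/16
  updated: d(AD,FINQYZ)=145/4
7. join AD+FINQYZ (d=145/4) ⇒ ADFINQYZ; edges |AD|=97/8, |FINQYZ|=85/16
final tree: ((A:6,D:6):97/8,(((F:9/2,Z:9/2):47/8,(I:1,Y:1):75/8):39/16,(N:2,Q:2):173/16):85/16)
total length: 1167/16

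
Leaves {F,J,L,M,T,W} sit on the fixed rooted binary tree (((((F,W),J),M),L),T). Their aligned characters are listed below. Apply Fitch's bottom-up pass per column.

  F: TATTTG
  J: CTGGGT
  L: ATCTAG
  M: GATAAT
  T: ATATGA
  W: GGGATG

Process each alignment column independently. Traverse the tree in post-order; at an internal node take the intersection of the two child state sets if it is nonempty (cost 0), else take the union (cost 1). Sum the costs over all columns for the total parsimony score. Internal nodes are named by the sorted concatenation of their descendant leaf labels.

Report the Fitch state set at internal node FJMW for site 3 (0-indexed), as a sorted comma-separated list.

A

site 0, node FW: F={T} ∪ W={G} → {G,T} (+1)
site 0, node FJW: FW={G,T} ∪ J={C} → {C,G,T} (+1)
site 0, node FJMW: FJW={C,G,T} ∩ M={G} → {G} (+0)
site 0, node FJLMW: FJMW={G} ∪ L={A} → {A,G} (+1)
site 0, node FJLMTW: FJLMW={A,G} ∩ T={A} → {A} (+0)
site 1, node FW: F={A} ∪ W={G} → {A,G} (+1)
site 1, node FJW: FW={A,G} ∪ J={T} → {A,G,T} (+1)
site 1, node FJMW: FJW={A,G,T} ∩ M={A} → {A} (+0)
site 1, node FJLMW: FJMW={A} ∪ L={T} → {A,T} (+1)
site 1, node FJLMTW: FJLMW={A,T} ∩ T={T} → {T} (+0)
site 2, node FW: F={T} ∪ W={G} → {G,T} (+1)
site 2, node FJW: FW={G,T} ∩ J={G} → {G} (+0)
site 2, node FJMW: FJW={G} ∪ M={T} → {G,T} (+1)
site 2, node FJLMW: FJMW={G,T} ∪ L={C} → {C,G,T} (+1)
site 2, node FJLMTW: FJLMW={C,G,T} ∪ T={A} → {A,C,G,T} (+1)
site 3, node FW: F={T} ∪ W={A} → {A,T} (+1)
site 3, node FJW: FW={A,T} ∪ J={G} → {A,G,T} (+1)
site 3, node FJMW: FJW={A,G,T} ∩ M={A} → {A} (+0)
site 3, node FJLMW: FJMW={A} ∪ L={T} → {A,T} (+1)
site 3, node FJLMTW: FJLMW={A,T} ∩ T={T} → {T} (+0)
site 4, node FW: F={T} ∩ W={T} → {T} (+0)
site 4, node FJW: FW={T} ∪ J={G} → {G,T} (+1)
site 4, node FJMW: FJW={G,T} ∪ M={A} → {A,G,T} (+1)
site 4, node FJLMW: FJMW={A,G,T} ∩ L={A} → {A} (+0)
site 4, node FJLMTW: FJLMW={A} ∪ T={G} → {A,G} (+1)
site 5, node FW: F={G} ∩ W={G} → {G} (+0)
site 5, node FJW: FW={G} ∪ J={T} → {G,T} (+1)
site 5, node FJMW: FJW={G,T} ∩ M={T} → {T} (+0)
site 5, node FJLMW: FJMW={T} ∪ L={G} → {G,T} (+1)
site 5, node FJLMTW: FJLMW={G,T} ∪ T={A} → {A,G,T} (+1)
per-site changes: [3, 3, 4, 3, 3, 3]; total = 19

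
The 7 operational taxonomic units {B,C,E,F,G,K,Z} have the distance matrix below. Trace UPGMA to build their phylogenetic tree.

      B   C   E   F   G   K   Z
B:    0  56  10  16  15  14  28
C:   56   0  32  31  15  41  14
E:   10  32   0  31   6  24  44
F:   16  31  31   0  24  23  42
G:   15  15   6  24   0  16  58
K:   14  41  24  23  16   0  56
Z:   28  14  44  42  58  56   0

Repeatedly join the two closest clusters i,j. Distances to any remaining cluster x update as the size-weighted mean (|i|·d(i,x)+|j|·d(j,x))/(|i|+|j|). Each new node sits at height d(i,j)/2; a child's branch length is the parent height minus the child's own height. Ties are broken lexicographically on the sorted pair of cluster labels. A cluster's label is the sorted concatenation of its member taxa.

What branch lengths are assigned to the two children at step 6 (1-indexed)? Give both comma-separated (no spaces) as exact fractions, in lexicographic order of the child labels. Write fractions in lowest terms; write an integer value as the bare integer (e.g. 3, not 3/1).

iteration 1: select E,G (d=6); attach at lengths (3, 3); label the merged cluster EG
  updated: d(B,EG)=25/2, d(C,EG)=47/2, d(EG,F)=55/2, d(EG,K)=20, d(EG,Z)=51
iteration 2: select B,EG (d=25/2); attach at lengths (25/4, 13/4); label the merged cluster BEG
  updated: d(BEG,C)=103/3, d(BEG,F)=71/3, d(BEG,K)=18, d(BEG,Z)=130/3
iteration 3: select C,Z (d=14); attach at lengths (7, 7); label the merged cluster CZ
  updated: d(BEG,CZ)=233/6, d(CZ,F)=73/2, d(CZ,K)=97/2
iteration 4: select BEG,K (d=18); attach at lengths (11/4, 9); label the merged cluster BEGK
  updated: d(BEGK,CZ)=165/4, d(BEGK,F)=47/2
iteration 5: select BEGK,F (d=47/2); attach at lengths (11/4, 47/4); label the merged cluster BEFGK
  updated: d(BEFGK,CZ)=403/10
iteration 6: select BEFGK,CZ (d=403/10); attach at lengths (42/5, 263/20); label the merged cluster BCEFGKZ
final tree: ((((B:25/4,(E:3,G:3):13/4):11/4,K:9):11/4,F:47/4):42/5,(C:7,Z:7):263/20)
total length: 773/10

42/5,263/20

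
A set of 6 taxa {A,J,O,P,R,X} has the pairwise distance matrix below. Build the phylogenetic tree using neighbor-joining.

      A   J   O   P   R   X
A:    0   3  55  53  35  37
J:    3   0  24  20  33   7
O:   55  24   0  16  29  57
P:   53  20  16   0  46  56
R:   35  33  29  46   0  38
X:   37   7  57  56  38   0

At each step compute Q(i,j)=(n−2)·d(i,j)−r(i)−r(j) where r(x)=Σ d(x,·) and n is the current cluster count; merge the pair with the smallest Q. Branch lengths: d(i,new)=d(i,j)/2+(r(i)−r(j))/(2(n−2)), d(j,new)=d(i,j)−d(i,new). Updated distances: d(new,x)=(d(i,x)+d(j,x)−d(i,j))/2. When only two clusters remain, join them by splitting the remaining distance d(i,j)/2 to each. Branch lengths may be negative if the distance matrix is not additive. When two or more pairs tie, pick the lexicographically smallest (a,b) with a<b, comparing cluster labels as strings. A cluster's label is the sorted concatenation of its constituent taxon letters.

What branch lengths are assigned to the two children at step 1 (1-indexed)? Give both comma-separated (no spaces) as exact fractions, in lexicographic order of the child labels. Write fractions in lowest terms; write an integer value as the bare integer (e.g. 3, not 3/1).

1. join O+P (d=16, Q=-308) ⇒ OP; edges |O|=27/4, |P|=37/4
  updated: d(A,OP)=46, d(J,OP)=14, d(OP,R)=59/2, d(OP,X)=97/2
2. join OP+R (d=59/2, Q=-185) ⇒ OPR; edges |OP|=91/6, |R|=43/3
  updated: d(A,OPR)=103/4, d(J,OPR)=35/4, d(OPR,X)=57/2
3. join A+J (d=3, Q=-157/2) ⇒ AJ; edges |A|=53/4, |J|=-41/4
  updated: d(AJ,OPR)=63/4, d(AJ,X)=41/2
4. join AJ+OPR (d=63/4, Q=-259/4) ⇒ AJOPR; edges |AJ|=31/8, |OPR|=95/8
  updated: d(AJOPR,X)=133/8
5. join AJOPR+X (d=133/8) ⇒ AJOPRX; edges |AJOPR|=133/16, |X|=133/16
final tree: (((A:53/4,J:-41/4):31/8,((O:27/4,P:37/4):91/6,R:43/3):95/8):133/16,X:133/16)
total length: 647/8

27/4,37/4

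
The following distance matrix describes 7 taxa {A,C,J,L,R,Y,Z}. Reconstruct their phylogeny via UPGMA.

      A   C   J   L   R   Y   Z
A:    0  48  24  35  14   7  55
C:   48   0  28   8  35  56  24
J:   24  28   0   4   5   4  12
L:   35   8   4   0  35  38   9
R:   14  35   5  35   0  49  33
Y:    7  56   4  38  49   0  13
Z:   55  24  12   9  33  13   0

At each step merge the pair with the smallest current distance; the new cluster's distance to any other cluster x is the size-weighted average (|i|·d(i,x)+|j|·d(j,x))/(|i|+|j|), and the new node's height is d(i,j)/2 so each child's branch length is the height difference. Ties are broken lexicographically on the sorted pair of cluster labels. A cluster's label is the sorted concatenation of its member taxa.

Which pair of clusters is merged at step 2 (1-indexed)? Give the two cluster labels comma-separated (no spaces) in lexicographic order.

1. join J+L (d=4) ⇒ JL; edges |J|=2, |L|=2
  updated: d(A,JL)=59/2, d(C,JL)=18, d(JL,R)=20, d(JL,Y)=21, d(JL,Z)=21/2
2. join A+Y (d=7) ⇒ AY; edges |A|=7/2, |Y|=7/2
  updated: d(AY,C)=52, d(AY,JL)=101/4, d(AY,R)=63/2, d(AY,Z)=34
3. join JL+Z (d=21/2) ⇒ JLZ; edges |JL|=13/4, |Z|=21/4
  updated: d(AY,JLZ)=169/6, d(C,JLZ)=20, d(JLZ,R)=73/3
4. join C+JLZ (d=20) ⇒ CJLZ; edges |C|=10, |JLZ|=19/4
  updated: d(AY,CJLZ)=273/8, d(CJLZ,R)=27
5. join CJLZ+R (d=27) ⇒ CJLRZ; edges |CJLZ|=7/2, |R|=27/2
  updated: d(AY,CJLRZ)=168/5
6. join AY+CJLRZ (d=168/5) ⇒ ACJLRYZ; edges |AY|=133/10, |CJLRZ|=33/10
final tree: ((A:7/2,Y:7/2):133/10,((C:10,((J:2,L:2):13/4,Z:21/4):19/4):7/2,R:27/2):33/10)
total length: 1357/20

A,Y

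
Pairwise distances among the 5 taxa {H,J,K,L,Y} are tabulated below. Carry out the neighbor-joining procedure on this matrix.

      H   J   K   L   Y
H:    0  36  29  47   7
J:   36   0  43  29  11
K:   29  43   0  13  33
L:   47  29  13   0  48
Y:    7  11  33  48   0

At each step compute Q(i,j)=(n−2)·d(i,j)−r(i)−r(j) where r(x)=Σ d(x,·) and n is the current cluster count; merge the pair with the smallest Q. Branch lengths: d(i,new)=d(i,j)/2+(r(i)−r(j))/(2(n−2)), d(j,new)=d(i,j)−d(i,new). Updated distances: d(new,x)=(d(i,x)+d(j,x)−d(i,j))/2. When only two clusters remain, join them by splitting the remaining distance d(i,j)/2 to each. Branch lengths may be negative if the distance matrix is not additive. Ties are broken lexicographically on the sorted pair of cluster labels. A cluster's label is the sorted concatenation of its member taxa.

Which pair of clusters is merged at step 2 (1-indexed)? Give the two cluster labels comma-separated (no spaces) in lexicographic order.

H,Y

step 1: merge (K,L) at d=13, Q=-216; branch lengths K→10/3, L→29/3; new cluster KL
  updated: d(H,KL)=63/2, d(J,KL)=59/2, d(KL,Y)=34
step 2: merge (H,Y) at d=7, Q=-225/2; branch lengths H→73/8, Y→-17/8; new cluster HY
  updated: d(HY,J)=20, d(HY,KL)=117/4
step 3: merge (HY,J) at d=20, Q=-315/4; branch lengths HY→79/8, J→81/8; new cluster HJY
  updated: d(HJY,KL)=155/8
step 4: merge (HJY,KL) at d=155/8; branch lengths HJY→155/16, KL→155/16; new cluster HJKLY
final tree: (((H:73/8,Y:-17/8):79/8,J:81/8):155/16,(K:10/3,L:29/3):155/16)
total length: 475/8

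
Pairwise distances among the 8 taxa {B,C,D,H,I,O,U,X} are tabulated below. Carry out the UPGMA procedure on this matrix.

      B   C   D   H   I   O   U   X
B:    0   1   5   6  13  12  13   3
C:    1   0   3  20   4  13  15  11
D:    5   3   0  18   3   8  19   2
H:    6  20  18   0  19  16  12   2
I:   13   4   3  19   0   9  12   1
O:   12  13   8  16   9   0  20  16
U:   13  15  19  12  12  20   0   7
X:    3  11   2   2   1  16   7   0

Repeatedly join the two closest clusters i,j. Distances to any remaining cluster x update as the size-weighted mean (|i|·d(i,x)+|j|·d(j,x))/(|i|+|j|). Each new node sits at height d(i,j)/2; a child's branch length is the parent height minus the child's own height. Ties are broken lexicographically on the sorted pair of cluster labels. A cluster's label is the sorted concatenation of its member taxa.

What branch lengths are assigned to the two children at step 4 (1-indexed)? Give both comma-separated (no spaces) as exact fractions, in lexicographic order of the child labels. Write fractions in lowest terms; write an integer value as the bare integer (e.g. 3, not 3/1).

11/4,2

1. join B+C (d=1) ⇒ BC; edges |B|=1/2, |C|=1/2
  updated: d(BC,D)=4, d(BC,H)=13, d(BC,I)=17/2, d(BC,O)=25/2, d(BC,U)=14, d(BC,X)=7
2. join I+X (d=1) ⇒ IX; edges |I|=1/2, |X|=1/2
  updated: d(BC,IX)=31/4, d(D,IX)=5/2, d(H,IX)=21/2, d(IX,O)=25/2, d(IX,U)=19/2
3. join D+IX (d=5/2) ⇒ DIX; edges |D|=5/4, |IX|=3/4
  updated: d(BC,DIX)=13/2, d(DIX,H)=13, d(DIX,O)=11, d(DIX,U)=38/3
4. join BC+DIX (d=13/2) ⇒ BCDIX; edges |BC|=11/4, |DIX|=2
  updated: d(BCDIX,H)=13, d(BCDIX,O)=58/5, d(BCDIX,U)=66/5
5. join BCDIX+O (d=58/5) ⇒ BCDIOX; edges |BCDIX|=51/20, |O|=29/5
  updated: d(BCDIOX,H)=27/2, d(BCDIOX,U)=43/3
6. join H+U (d=12) ⇒ HU; edges |H|=6, |U|=6
  updated: d(BCDIOX,HU)=167/12
7. join BCDIOX+HU (d=167/12) ⇒ BCDHIOUX; edges |BCDIOX|=139/120, |HU|=23/24
final tree: ((((B:1/2,C:1/2):11/4,(D:5/4,(I:1/2,X:1/2):3/4):2):51/20,O:29/5):139/120,(H:6,U:6):23/24)
total length: 1873/60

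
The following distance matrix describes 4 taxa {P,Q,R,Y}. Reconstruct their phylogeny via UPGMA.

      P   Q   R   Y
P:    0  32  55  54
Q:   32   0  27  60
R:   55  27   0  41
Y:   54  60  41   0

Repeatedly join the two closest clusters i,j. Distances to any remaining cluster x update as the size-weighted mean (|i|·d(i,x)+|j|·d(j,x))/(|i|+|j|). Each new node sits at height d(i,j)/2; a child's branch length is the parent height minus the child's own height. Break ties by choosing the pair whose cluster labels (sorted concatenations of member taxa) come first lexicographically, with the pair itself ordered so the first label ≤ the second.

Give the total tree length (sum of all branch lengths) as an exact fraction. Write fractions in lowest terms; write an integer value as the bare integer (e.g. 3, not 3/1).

1043/12

step 1: merge (Q,R) at d=27; branch lengths Q→27/2, R→27/2; new cluster QR
  updated: d(P,QR)=87/2, d(QR,Y)=101/2
step 2: merge (P,QR) at d=87/2; branch lengths P→87/4, QR→33/4; new cluster PQR
  updated: d(PQR,Y)=155/3
step 3: merge (PQR,Y) at d=155/3; branch lengths PQR→49/12, Y→155/6; new cluster PQRY
final tree: ((P:87/4,(Q:27/2,R:27/2):33/4):49/12,Y:155/6)
total length: 1043/12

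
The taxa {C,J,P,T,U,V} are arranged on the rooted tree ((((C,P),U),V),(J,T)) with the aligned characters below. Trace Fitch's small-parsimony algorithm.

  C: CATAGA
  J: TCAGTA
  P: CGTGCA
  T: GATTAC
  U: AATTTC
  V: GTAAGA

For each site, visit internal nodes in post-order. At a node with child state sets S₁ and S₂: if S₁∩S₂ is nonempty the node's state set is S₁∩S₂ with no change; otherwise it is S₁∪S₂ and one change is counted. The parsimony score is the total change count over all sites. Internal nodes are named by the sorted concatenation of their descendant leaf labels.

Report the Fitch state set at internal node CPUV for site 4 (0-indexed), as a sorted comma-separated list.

site 0, node CP: C={C} ∩ P={C} → {C} (+0)
site 0, node CPU: CP={C} ∪ U={A} → {A,C} (+1)
site 0, node CPUV: CPU={A,C} ∪ V={G} → {A,C,G} (+1)
site 0, node JT: J={T} ∪ T={G} → {G,T} (+1)
site 0, node CJPTUV: CPUV={A,C,G} ∩ JT={G,T} → {G} (+0)
site 1, node CP: C={A} ∪ P={G} → {A,G} (+1)
site 1, node CPU: CP={A,G} ∩ U={A} → {A} (+0)
site 1, node CPUV: CPU={A} ∪ V={T} → {A,T} (+1)
site 1, node JT: J={C} ∪ T={A} → {A,C} (+1)
site 1, node CJPTUV: CPUV={A,T} ∩ JT={A,C} → {A} (+0)
site 2, node CP: C={T} ∩ P={T} → {T} (+0)
site 2, node CPU: CP={T} ∩ U={T} → {T} (+0)
site 2, node CPUV: CPU={T} ∪ V={A} → {A,T} (+1)
site 2, node JT: J={A} ∪ T={T} → {A,T} (+1)
site 2, node CJPTUV: CPUV={A,T} ∩ JT={A,T} → {A,T} (+0)
site 3, node CP: C={A} ∪ P={G} → {A,G} (+1)
site 3, node CPU: CP={A,G} ∪ U={T} → {A,G,T} (+1)
site 3, node CPUV: CPU={A,G,T} ∩ V={A} → {A} (+0)
site 3, node JT: J={G} ∪ T={T} → {G,T} (+1)
site 3, node CJPTUV: CPUV={A} ∪ JT={G,T} → {A,G,T} (+1)
site 4, node CP: C={G} ∪ P={C} → {C,G} (+1)
site 4, node CPU: CP={C,G} ∪ U={T} → {C,G,T} (+1)
site 4, node CPUV: CPU={C,G,T} ∩ V={G} → {G} (+0)
site 4, node JT: J={T} ∪ T={A} → {A,T} (+1)
site 4, node CJPTUV: CPUV={G} ∪ JT={A,T} → {A,G,T} (+1)
site 5, node CP: C={A} ∩ P={A} → {A} (+0)
site 5, node CPU: CP={A} ∪ U={C} → {A,C} (+1)
site 5, node CPUV: CPU={A,C} ∩ V={A} → {A} (+0)
site 5, node JT: J={A} ∪ T={C} → {A,C} (+1)
site 5, node CJPTUV: CPUV={A} ∩ JT={A,C} → {A} (+0)
per-site changes: [3, 3, 2, 4, 4, 2]; total = 18

G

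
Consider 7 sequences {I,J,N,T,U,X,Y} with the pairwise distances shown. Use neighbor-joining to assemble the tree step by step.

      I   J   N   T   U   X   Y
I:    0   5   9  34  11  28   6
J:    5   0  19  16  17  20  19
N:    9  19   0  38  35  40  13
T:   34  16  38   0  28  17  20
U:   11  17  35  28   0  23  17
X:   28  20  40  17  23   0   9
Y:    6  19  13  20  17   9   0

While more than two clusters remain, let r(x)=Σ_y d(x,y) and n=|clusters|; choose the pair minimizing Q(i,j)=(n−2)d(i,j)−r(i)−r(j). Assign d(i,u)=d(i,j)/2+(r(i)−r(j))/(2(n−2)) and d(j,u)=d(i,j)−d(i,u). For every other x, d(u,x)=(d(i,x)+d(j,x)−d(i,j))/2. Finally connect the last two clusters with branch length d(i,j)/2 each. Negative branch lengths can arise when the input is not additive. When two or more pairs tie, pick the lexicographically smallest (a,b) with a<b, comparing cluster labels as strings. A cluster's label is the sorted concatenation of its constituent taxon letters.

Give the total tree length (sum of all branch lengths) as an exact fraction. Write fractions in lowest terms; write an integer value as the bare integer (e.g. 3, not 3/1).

1. join T+X (d=17, Q=-205) ⇒ TX; edges |T|=101/10, |X|=69/10
  updated: d(I,TX)=45/2, d(J,TX)=19/2, d(N,TX)=61/2, d(TX,U)=17, d(TX,Y)=6
2. join I+N (d=9, Q=-124) ⇒ IN; edges |I|=-17/8, |N|=89/8
  updated: d(IN,J)=15/2, d(IN,TX)=22, d(IN,U)=37/2, d(IN,Y)=5
3. join IN+Y (d=5, Q=-85) ⇒ INY; edges |IN|=7/2, |Y|=3/2
  updated: d(INY,J)=43/4, d(INY,TX)=23/2, d(INY,U)=61/4
4. join INY+U (d=61/4, Q=-225/4) ⇒ INUY; edges |INY|=75/16, |U|=169/16
  updated: d(INUY,J)=25/4, d(INUY,TX)=53/8
5. join INUY+J (d=25/4, Q=-179/8) ⇒ IJNUY; edges |INUY|=27/16, |J|=73/16
  updated: d(IJNUY,TX)=79/16
6. join IJNUY+TX (d=79/16) ⇒ IJNTUXY; edges |IJNUY|=79/32, |TX|=79/32
final tree: (((((I:-17/8,N:89/8):7/2,Y:3/2):75/16,U:169/16):27/16,J:73/16):79/32,(T:101/10,X:69/10):79/32)
total length: 919/16

919/16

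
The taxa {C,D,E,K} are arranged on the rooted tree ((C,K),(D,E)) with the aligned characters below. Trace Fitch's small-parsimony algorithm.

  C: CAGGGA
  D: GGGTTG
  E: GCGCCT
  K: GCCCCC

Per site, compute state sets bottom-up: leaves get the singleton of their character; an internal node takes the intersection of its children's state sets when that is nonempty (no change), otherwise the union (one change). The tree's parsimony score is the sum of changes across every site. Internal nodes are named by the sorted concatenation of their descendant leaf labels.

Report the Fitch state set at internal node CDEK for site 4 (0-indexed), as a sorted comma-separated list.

site 0, node CK: C={C} ∪ K={G} → {C,G} (+1)
site 0, node DE: D={G} ∩ E={G} → {G} (+0)
site 0, node CDEK: CK={C,G} ∩ DE={G} → {G} (+0)
site 1, node CK: C={A} ∪ K={C} → {A,C} (+1)
site 1, node DE: D={G} ∪ E={C} → {C,G} (+1)
site 1, node CDEK: CK={A,C} ∩ DE={C,G} → {C} (+0)
site 2, node CK: C={G} ∪ K={C} → {C,G} (+1)
site 2, node DE: D={G} ∩ E={G} → {G} (+0)
site 2, node CDEK: CK={C,G} ∩ DE={G} → {G} (+0)
site 3, node CK: C={G} ∪ K={C} → {C,G} (+1)
site 3, node DE: D={T} ∪ E={C} → {C,T} (+1)
site 3, node CDEK: CK={C,G} ∩ DE={C,T} → {C} (+0)
site 4, node CK: C={G} ∪ K={C} → {C,G} (+1)
site 4, node DE: D={T} ∪ E={C} → {C,T} (+1)
site 4, node CDEK: CK={C,G} ∩ DE={C,T} → {C} (+0)
site 5, node CK: C={A} ∪ K={C} → {A,C} (+1)
site 5, node DE: D={G} ∪ E={T} → {G,T} (+1)
site 5, node CDEK: CK={A,C} ∪ DE={G,T} → {A,C,G,T} (+1)
per-site changes: [1, 2, 1, 2, 2, 3]; total = 11

C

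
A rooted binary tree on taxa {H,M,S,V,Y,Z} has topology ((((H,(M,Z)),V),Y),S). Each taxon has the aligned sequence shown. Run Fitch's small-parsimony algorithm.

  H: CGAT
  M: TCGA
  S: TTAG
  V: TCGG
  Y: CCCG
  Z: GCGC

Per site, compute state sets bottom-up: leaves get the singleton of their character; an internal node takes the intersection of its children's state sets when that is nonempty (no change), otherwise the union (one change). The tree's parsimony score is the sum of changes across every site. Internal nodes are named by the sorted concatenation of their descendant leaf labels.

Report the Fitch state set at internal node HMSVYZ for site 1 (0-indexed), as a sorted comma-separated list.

C,T

site 0, node MZ: M={T} ∪ Z={G} → {G,T} (+1)
site 0, node HMZ: H={C} ∪ MZ={G,T} → {C,G,T} (+1)
site 0, node HMVZ: HMZ={C,G,T} ∩ V={T} → {T} (+0)
site 0, node HMVYZ: HMVZ={T} ∪ Y={C} → {C,T} (+1)
site 0, node HMSVYZ: HMVYZ={C,T} ∩ S={T} → {T} (+0)
site 1, node MZ: M={C} ∩ Z={C} → {C} (+0)
site 1, node HMZ: H={G} ∪ MZ={C} → {C,G} (+1)
site 1, node HMVZ: HMZ={C,G} ∩ V={C} → {C} (+0)
site 1, node HMVYZ: HMVZ={C} ∩ Y={C} → {C} (+0)
site 1, node HMSVYZ: HMVYZ={C} ∪ S={T} → {C,T} (+1)
site 2, node MZ: M={G} ∩ Z={G} → {G} (+0)
site 2, node HMZ: H={A} ∪ MZ={G} → {A,G} (+1)
site 2, node HMVZ: HMZ={A,G} ∩ V={G} → {G} (+0)
site 2, node HMVYZ: HMVZ={G} ∪ Y={C} → {C,G} (+1)
site 2, node HMSVYZ: HMVYZ={C,G} ∪ S={A} → {A,C,G} (+1)
site 3, node MZ: M={A} ∪ Z={C} → {A,C} (+1)
site 3, node HMZ: H={T} ∪ MZ={A,C} → {A,C,T} (+1)
site 3, node HMVZ: HMZ={A,C,T} ∪ V={G} → {A,C,G,T} (+1)
site 3, node HMVYZ: HMVZ={A,C,G,T} ∩ Y={G} → {G} (+0)
site 3, node HMSVYZ: HMVYZ={G} ∩ S={G} → {G} (+0)
per-site changes: [3, 2, 3, 3]; total = 11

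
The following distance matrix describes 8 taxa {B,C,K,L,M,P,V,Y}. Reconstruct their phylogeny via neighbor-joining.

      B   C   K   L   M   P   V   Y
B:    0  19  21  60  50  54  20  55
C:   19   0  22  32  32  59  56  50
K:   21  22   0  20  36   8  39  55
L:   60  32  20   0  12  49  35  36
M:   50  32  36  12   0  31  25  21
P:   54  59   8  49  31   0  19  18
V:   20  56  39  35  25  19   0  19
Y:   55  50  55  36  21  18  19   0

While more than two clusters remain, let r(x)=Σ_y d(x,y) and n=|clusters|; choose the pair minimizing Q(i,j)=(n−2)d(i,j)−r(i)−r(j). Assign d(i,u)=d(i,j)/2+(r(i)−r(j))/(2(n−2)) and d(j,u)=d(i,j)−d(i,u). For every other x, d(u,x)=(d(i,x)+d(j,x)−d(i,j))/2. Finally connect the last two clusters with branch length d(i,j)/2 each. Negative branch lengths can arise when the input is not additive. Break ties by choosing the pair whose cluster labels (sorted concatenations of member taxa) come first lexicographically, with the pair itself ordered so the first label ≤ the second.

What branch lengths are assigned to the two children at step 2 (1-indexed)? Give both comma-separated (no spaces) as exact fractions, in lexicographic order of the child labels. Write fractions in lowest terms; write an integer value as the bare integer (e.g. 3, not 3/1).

iteration 1: select B,C (d=19, Q=-435); attach at lengths (41/4, 35/4); label the merged cluster BC
  updated: d(BC,K)=12, d(BC,L)=73/2, d(BC,M)=63/2, d(BC,P)=47, d(BC,V)=57/2, d(BC,Y)=43
iteration 2: select BC,K (d=12, Q=-617/2); attach at lengths (177/20, 63/20); label the merged cluster BCK
  updated: d(BCK,L)=89/4, d(BCK,M)=111/4, d(BCK,P)=43/2, d(BCK,V)=111/4, d(BCK,Y)=43
iteration 3: select L,M (d=12, Q=-223); attach at lengths (171/16, 21/16); label the merged cluster LM
  updated: d(BCK,LM)=19, d(LM,P)=34, d(LM,V)=24, d(LM,Y)=45/2
iteration 4: select BCK,LM (d=19, Q=-615/4); attach at lengths (275/24, 181/24); label the merged cluster BCKLM
  updated: d(BCKLM,P)=73/4, d(BCKLM,V)=131/8, d(BCKLM,Y)=93/4
iteration 5: select BCKLM,V (d=131/8, Q=-159/2); attach at lengths (145/16, 117/16); label the merged cluster BCKLMV
  updated: d(BCKLMV,P)=167/16, d(BCKLMV,Y)=207/16
iteration 6: select BCKLMV,P (d=167/16, Q=-331/8); attach at lengths (43/16, 31/4); label the merged cluster BCKLMPV
  updated: d(BCKLMPV,Y)=41/4
iteration 7: select BCKLMPV,Y (d=41/4); attach at lengths (41/8, 41/8); label the merged cluster BCKLMPVY
final tree: ((((((B:41/4,C:35/4):177/20,K:63/20):275/24,(L:171/16,M:21/16):181/24):145/16,V:117/16):43/16,P:31/4):41/8,Y:41/8)
total length: 1585/16

177/20,63/20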